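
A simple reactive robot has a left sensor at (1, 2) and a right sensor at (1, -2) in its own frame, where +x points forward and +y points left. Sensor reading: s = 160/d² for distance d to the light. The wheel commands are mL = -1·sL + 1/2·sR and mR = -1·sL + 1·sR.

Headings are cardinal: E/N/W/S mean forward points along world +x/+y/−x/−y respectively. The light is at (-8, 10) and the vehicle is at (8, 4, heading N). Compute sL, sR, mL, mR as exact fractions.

left sensor world pos  = (6, 5); dL² = 221
right sensor world pos = (10, 5); dR² = 349
sL = 160/221 = 160/221
sR = 160/349 = 160/349
mL = -1·sL + 1/2·sR = -38160/77129
mR = -1·sL + 1·sR = -20480/77129

160/221 160/349 -38160/77129 -20480/77129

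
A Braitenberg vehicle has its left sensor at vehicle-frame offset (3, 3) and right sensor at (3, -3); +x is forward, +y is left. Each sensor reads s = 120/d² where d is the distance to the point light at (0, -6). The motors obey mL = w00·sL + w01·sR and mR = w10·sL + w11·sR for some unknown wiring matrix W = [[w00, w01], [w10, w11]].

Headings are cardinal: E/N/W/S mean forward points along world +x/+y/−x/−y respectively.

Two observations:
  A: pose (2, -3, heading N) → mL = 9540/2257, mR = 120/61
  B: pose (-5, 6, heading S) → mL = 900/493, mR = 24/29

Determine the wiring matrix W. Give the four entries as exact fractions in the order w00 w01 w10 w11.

1 1/2 0 1

obs A: pose=(2,-3,N) → sL=120/37, sR=120/61, mL=9540/2257, mR=120/61
obs B: pose=(-5,6,S) → sL=24/17, sR=24/29, mL=900/493, mR=24/29
sensor matrix S = [[120/37, 120/61], [24/17, 24/29]]; det S = -103680/1112701
solve [mL_A; mL_B] = S·[w00; w01] and [mR_A; mR_B] = S·[w10; w11]:
  w00 = 1, w01 = 1/2, w10 = 0, w11 = 1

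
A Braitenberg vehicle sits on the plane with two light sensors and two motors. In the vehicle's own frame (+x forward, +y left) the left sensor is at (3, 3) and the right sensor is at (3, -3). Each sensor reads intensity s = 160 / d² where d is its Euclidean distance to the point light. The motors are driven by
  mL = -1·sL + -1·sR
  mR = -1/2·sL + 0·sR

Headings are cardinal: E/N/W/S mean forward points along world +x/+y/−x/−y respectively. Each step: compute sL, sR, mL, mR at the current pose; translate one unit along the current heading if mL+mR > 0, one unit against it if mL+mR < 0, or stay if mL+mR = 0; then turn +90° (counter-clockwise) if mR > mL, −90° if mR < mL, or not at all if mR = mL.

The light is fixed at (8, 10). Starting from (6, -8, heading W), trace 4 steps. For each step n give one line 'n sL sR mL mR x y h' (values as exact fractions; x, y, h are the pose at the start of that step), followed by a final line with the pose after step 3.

0 80/233 16/25 -5728/5825 -40/233 6 -8 W
1 32/89 160/457 -28864/40673 -16/89 7 -8 S
2 4/5 40/101 -604/505 -2/5 7 -7 E
3 160/221 160/197 -66880/43537 -80/221 6 -7 N
final 6 -8 W

n=0: pose=(6,-8,W); sL=80/233, sR=16/25; mL=-5728/5825, mR=-40/233; mL+mR=-6728/5825 → advance -1; mR−mL=4728/5825 → turn +1·90°
n=1: pose=(7,-8,S); sL=32/89, sR=160/457; mL=-28864/40673, mR=-16/89; mL+mR=-36176/40673 → advance -1; mR−mL=21552/40673 → turn +1·90°
n=2: pose=(7,-7,E); sL=4/5, sR=40/101; mL=-604/505, mR=-2/5; mL+mR=-806/505 → advance -1; mR−mL=402/505 → turn +1·90°
n=3: pose=(6,-7,N); sL=160/221, sR=160/197; mL=-66880/43537, mR=-80/221; mL+mR=-82640/43537 → advance -1; mR−mL=51120/43537 → turn +1·90°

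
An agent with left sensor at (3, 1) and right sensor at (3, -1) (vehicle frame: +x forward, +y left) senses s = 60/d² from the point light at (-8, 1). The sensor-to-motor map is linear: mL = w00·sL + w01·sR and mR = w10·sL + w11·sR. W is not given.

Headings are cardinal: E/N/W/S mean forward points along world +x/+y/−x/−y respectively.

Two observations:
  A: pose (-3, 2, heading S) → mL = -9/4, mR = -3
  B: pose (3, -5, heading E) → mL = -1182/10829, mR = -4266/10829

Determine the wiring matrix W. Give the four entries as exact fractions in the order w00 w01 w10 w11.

1/2 -1 -1 -1/2

obs A: pose=(-3,2,S) → sL=3/2, sR=3, mL=-9/4, mR=-3
obs B: pose=(3,-5,E) → sL=60/221, sR=12/49, mL=-1182/10829, mR=-4266/10829
sensor matrix S = [[3/2, 3], [60/221, 12/49]]; det S = -4842/10829
solve [mL_A; mL_B] = S·[w00; w01] and [mR_A; mR_B] = S·[w10; w11]:
  w00 = 1/2, w01 = -1, w10 = -1, w11 = -1/2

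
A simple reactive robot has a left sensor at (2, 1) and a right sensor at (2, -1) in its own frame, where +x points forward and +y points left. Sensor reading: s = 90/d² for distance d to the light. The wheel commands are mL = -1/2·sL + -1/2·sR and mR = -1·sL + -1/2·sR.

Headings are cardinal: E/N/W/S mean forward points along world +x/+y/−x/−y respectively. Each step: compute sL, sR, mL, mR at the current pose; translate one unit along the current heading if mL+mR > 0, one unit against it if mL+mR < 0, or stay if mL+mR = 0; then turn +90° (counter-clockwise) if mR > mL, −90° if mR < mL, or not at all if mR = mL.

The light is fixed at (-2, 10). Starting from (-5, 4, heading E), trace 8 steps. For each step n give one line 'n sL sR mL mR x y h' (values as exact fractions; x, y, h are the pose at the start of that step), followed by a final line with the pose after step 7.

0 45/13 9/5 -171/65 -567/130 -5 4 E
1 90/73 90/89 -7290/6497 -11295/6497 -6 4 S
2 5/4 45/26 -155/104 -55/26 -6 5 W
3 18/5 90/13 -342/65 -459/65 -5 5 N
4 45/13 9/5 -171/65 -567/130 -5 4 E
5 90/73 90/89 -7290/6497 -11295/6497 -6 4 S
6 5/4 45/26 -155/104 -55/26 -6 5 W
7 18/5 90/13 -342/65 -459/65 -5 5 N
final -5 4 E

n=0: pose=(-5,4,E); sL=45/13, sR=9/5; mL=-171/65, mR=-567/130; mL+mR=-909/130 → advance -1; mR−mL=-45/26 → turn -1·90°
n=1: pose=(-6,4,S); sL=90/73, sR=90/89; mL=-7290/6497, mR=-11295/6497; mL+mR=-18585/6497 → advance -1; mR−mL=-45/73 → turn -1·90°
n=2: pose=(-6,5,W); sL=5/4, sR=45/26; mL=-155/104, mR=-55/26; mL+mR=-375/104 → advance -1; mR−mL=-5/8 → turn -1·90°
n=3: pose=(-5,5,N); sL=18/5, sR=90/13; mL=-342/65, mR=-459/65; mL+mR=-801/65 → advance -1; mR−mL=-9/5 → turn -1·90°
n=4: pose=(-5,4,E); sL=45/13, sR=9/5; mL=-171/65, mR=-567/130; mL+mR=-909/130 → advance -1; mR−mL=-45/26 → turn -1·90°
n=5: pose=(-6,4,S); sL=90/73, sR=90/89; mL=-7290/6497, mR=-11295/6497; mL+mR=-18585/6497 → advance -1; mR−mL=-45/73 → turn -1·90°
n=6: pose=(-6,5,W); sL=5/4, sR=45/26; mL=-155/104, mR=-55/26; mL+mR=-375/104 → advance -1; mR−mL=-5/8 → turn -1·90°
n=7: pose=(-5,5,N); sL=18/5, sR=90/13; mL=-342/65, mR=-459/65; mL+mR=-801/65 → advance -1; mR−mL=-9/5 → turn -1·90°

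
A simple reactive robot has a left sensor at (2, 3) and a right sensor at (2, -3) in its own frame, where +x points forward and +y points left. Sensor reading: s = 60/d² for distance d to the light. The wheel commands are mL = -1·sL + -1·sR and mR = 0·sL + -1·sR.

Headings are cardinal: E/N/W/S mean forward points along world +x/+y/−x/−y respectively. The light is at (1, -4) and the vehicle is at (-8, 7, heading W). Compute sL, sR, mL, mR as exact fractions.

left sensor world pos  = (-10, 4); dL² = 185
right sensor world pos = (-10, 10); dR² = 317
sL = 60/185 = 12/37
sR = 60/317 = 60/317
mL = -1·sL + -1·sR = -6024/11729
mR = 0·sL + -1·sR = -60/317

12/37 60/317 -6024/11729 -60/317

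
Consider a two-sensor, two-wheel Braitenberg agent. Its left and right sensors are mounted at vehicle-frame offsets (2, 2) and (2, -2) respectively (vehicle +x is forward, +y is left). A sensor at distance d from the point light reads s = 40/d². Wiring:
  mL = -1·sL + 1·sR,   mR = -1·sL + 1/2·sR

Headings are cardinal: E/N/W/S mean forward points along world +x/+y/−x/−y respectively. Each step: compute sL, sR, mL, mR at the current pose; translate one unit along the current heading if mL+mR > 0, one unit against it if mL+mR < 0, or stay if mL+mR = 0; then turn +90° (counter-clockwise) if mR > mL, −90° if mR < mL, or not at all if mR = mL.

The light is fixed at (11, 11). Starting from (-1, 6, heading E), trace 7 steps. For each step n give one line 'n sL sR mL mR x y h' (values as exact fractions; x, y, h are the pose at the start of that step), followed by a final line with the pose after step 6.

0 40/109 40/149 -1600/16241 -3780/16241 -1 6 E
1 4/17 20/137 -208/2329 -378/2329 -2 6 S
2 40/261 40/229 1280/59769 -3940/59769 -2 7 W
3 1/5 5/13 12/65 -1/130 -1 7 N
4 40/101 8/25 -192/2525 -596/2525 -1 8 E
5 20/73 4/25 -208/1825 -354/1825 -2 8 S
6 40/241 8/45 128/10845 -836/10845 -2 9 W
final -1 9 N

n=0: pose=(-1,6,E); sL=40/109, sR=40/149; mL=-1600/16241, mR=-3780/16241; mL+mR=-5380/16241 → advance -1; mR−mL=-20/149 → turn -1·90°
n=1: pose=(-2,6,S); sL=4/17, sR=20/137; mL=-208/2329, mR=-378/2329; mL+mR=-586/2329 → advance -1; mR−mL=-10/137 → turn -1·90°
n=2: pose=(-2,7,W); sL=40/261, sR=40/229; mL=1280/59769, mR=-3940/59769; mL+mR=-2660/59769 → advance -1; mR−mL=-20/229 → turn -1·90°
n=3: pose=(-1,7,N); sL=1/5, sR=5/13; mL=12/65, mR=-1/130; mL+mR=23/130 → advance +1; mR−mL=-5/26 → turn -1·90°
n=4: pose=(-1,8,E); sL=40/101, sR=8/25; mL=-192/2525, mR=-596/2525; mL+mR=-788/2525 → advance -1; mR−mL=-4/25 → turn -1·90°
n=5: pose=(-2,8,S); sL=20/73, sR=4/25; mL=-208/1825, mR=-354/1825; mL+mR=-562/1825 → advance -1; mR−mL=-2/25 → turn -1·90°
n=6: pose=(-2,9,W); sL=40/241, sR=8/45; mL=128/10845, mR=-836/10845; mL+mR=-236/3615 → advance -1; mR−mL=-4/45 → turn -1·90°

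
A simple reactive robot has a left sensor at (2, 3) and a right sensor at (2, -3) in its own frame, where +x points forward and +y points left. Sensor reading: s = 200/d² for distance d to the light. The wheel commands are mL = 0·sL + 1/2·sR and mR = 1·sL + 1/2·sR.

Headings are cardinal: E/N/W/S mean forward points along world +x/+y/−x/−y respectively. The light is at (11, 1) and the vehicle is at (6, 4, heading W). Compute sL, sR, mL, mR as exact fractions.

left sensor world pos  = (4, 1); dL² = 49
right sensor world pos = (4, 7); dR² = 85
sL = 200/49 = 200/49
sR = 200/85 = 40/17
mL = 0·sL + 1/2·sR = 20/17
mR = 1·sL + 1/2·sR = 4380/833

200/49 40/17 20/17 4380/833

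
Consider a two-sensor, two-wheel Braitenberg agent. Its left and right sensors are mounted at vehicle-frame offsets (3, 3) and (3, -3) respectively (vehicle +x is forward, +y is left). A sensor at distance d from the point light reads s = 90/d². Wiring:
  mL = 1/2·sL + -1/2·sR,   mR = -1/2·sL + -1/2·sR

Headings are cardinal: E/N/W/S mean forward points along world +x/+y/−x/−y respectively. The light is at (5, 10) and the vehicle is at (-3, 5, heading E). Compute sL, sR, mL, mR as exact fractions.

90/29 90/89 2700/2581 -5310/2581

left sensor world pos  = (0, 8); dL² = 29
right sensor world pos = (0, 2); dR² = 89
sL = 90/29 = 90/29
sR = 90/89 = 90/89
mL = 1/2·sL + -1/2·sR = 2700/2581
mR = -1/2·sL + -1/2·sR = -5310/2581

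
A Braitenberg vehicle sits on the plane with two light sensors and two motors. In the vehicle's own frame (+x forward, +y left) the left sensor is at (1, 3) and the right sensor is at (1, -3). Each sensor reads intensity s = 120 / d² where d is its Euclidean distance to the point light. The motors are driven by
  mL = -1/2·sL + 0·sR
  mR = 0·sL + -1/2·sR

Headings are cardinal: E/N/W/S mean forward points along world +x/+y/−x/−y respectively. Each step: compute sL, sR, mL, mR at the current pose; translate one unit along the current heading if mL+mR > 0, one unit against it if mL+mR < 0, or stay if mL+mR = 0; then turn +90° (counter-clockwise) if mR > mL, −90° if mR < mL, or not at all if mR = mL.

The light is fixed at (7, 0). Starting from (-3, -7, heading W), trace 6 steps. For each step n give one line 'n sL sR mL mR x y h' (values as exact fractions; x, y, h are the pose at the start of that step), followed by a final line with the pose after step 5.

0 120/221 120/137 -60/221 -60/137 -3 -7 W
1 2/3 5/3 -1/3 -5/6 -2 -7 N
2 120/89 24/37 -60/89 -12/37 -2 -8 E
3 60/109 60/49 -30/109 -30/49 -3 -8 N
4 40/39 8/15 -20/39 -4/15 -3 -9 E
5 6/13 15/16 -3/13 -15/32 -4 -9 N
final -4 -10 E

n=0: pose=(-3,-7,W); sL=120/221, sR=120/137; mL=-60/221, mR=-60/137; mL+mR=-21480/30277 → advance -1; mR−mL=-5040/30277 → turn -1·90°
n=1: pose=(-2,-7,N); sL=2/3, sR=5/3; mL=-1/3, mR=-5/6; mL+mR=-7/6 → advance -1; mR−mL=-1/2 → turn -1·90°
n=2: pose=(-2,-8,E); sL=120/89, sR=24/37; mL=-60/89, mR=-12/37; mL+mR=-3288/3293 → advance -1; mR−mL=1152/3293 → turn +1·90°
n=3: pose=(-3,-8,N); sL=60/109, sR=60/49; mL=-30/109, mR=-30/49; mL+mR=-4740/5341 → advance -1; mR−mL=-1800/5341 → turn -1·90°
n=4: pose=(-3,-9,E); sL=40/39, sR=8/15; mL=-20/39, mR=-4/15; mL+mR=-152/195 → advance -1; mR−mL=16/65 → turn +1·90°
n=5: pose=(-4,-9,N); sL=6/13, sR=15/16; mL=-3/13, mR=-15/32; mL+mR=-291/416 → advance -1; mR−mL=-99/416 → turn -1·90°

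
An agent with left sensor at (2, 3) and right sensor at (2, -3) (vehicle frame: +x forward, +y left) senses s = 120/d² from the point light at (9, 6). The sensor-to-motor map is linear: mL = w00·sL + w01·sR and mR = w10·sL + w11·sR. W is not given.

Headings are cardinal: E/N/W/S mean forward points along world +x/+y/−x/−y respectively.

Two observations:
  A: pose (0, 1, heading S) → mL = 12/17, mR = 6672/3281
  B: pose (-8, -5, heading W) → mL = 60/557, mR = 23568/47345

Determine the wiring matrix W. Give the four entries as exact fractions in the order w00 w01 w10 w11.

1/2 0 1 1

obs A: pose=(0,1,S) → sL=24/17, sR=120/193, mL=12/17, mR=6672/3281
obs B: pose=(-8,-5,W) → sL=120/557, sR=24/85, mL=60/557, mR=23568/47345
sensor matrix S = [[24/17, 120/193], [120/557, 24/85]]; det S = 41112576/155338945
solve [mL_A; mL_B] = S·[w00; w01] and [mR_A; mR_B] = S·[w10; w11]:
  w00 = 1/2, w01 = 0, w10 = 1, w11 = 1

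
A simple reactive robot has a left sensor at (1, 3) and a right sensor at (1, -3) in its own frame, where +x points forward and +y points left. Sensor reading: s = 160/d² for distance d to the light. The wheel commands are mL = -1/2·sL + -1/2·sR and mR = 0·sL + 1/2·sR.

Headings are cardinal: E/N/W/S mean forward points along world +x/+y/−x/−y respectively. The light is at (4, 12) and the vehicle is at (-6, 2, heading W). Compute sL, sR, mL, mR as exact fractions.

left sensor world pos  = (-7, -1); dL² = 290
right sensor world pos = (-7, 5); dR² = 170
sL = 160/290 = 16/29
sR = 160/170 = 16/17
mL = -1/2·sL + -1/2·sR = -368/493
mR = 0·sL + 1/2·sR = 8/17

16/29 16/17 -368/493 8/17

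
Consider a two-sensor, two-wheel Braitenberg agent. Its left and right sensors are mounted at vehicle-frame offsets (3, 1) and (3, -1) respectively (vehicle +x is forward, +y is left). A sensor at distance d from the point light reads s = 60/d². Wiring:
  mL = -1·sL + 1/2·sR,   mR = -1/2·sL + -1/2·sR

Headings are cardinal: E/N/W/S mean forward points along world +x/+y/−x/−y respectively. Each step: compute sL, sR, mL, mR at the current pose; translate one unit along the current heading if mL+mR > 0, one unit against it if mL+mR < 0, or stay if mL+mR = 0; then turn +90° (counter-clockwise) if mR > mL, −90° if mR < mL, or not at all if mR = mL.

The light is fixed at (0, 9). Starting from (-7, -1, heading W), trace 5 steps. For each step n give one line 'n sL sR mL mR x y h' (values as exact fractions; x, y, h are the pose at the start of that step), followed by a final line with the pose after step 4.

0 60/221 60/181 -4230/40001 -12060/40001 -7 -1 W
1 30/49 30/37 -375/1813 -1290/1813 -6 -1 N
2 60/109 20/51 -1970/5559 -2620/5559 -6 -2 E
3 15/58 3/13 -54/377 -369/1508 -7 -2 S
4 60/221 60/181 -4230/40001 -12060/40001 -7 -1 W
final -6 -1 N

n=0: pose=(-7,-1,W); sL=60/221, sR=60/181; mL=-4230/40001, mR=-12060/40001; mL+mR=-90/221 → advance -1; mR−mL=-7830/40001 → turn -1·90°
n=1: pose=(-6,-1,N); sL=30/49, sR=30/37; mL=-375/1813, mR=-1290/1813; mL+mR=-45/49 → advance -1; mR−mL=-915/1813 → turn -1·90°
n=2: pose=(-6,-2,E); sL=60/109, sR=20/51; mL=-1970/5559, mR=-2620/5559; mL+mR=-90/109 → advance -1; mR−mL=-650/5559 → turn -1·90°
n=3: pose=(-7,-2,S); sL=15/58, sR=3/13; mL=-54/377, mR=-369/1508; mL+mR=-45/116 → advance -1; mR−mL=-153/1508 → turn -1·90°
n=4: pose=(-7,-1,W); sL=60/221, sR=60/181; mL=-4230/40001, mR=-12060/40001; mL+mR=-90/221 → advance -1; mR−mL=-7830/40001 → turn -1·90°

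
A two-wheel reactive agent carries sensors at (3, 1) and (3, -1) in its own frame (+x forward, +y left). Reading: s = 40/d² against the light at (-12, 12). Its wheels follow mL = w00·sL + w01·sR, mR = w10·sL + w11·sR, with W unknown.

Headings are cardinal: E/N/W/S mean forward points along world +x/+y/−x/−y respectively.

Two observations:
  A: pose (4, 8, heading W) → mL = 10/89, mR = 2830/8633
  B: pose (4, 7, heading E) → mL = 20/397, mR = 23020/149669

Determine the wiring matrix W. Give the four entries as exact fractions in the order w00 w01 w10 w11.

0 1/2 1/2 1

obs A: pose=(4,8,W) → sL=20/97, sR=20/89, mL=10/89, mR=2830/8633
obs B: pose=(4,7,E) → sL=40/377, sR=40/397, mL=20/397, mR=23020/149669
sensor matrix S = [[20/97, 20/89], [40/377, 40/397]]; det S = -3964800/1292092477
solve [mL_A; mL_B] = S·[w00; w01] and [mR_A; mR_B] = S·[w10; w11]:
  w00 = 0, w01 = 1/2, w10 = 1/2, w11 = 1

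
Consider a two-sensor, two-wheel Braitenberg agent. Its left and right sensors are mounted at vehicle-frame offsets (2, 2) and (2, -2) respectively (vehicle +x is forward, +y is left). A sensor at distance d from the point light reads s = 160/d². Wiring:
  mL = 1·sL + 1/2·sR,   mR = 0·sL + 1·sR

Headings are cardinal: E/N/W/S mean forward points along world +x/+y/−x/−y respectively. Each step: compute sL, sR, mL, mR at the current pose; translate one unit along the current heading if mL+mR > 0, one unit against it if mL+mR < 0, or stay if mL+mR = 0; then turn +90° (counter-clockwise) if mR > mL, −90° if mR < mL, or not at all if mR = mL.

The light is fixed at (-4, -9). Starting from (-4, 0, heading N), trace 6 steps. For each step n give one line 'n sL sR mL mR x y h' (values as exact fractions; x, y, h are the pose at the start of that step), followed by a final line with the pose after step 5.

0 32/25 32/25 48/25 32/25 -4 0 N
1 40/37 40/17 1420/629 40/17 -4 1 E
2 32/29 160/153 7216/4437 160/153 -3 1 N
3 80/89 16/9 1432/801 16/9 -3 2 E
4 160/97 160/81 20720/7857 160/81 -2 2 S
5 5/2 10/9 55/18 10/9 -2 1 W
final -3 1 N

n=0: pose=(-4,0,N); sL=32/25, sR=32/25; mL=48/25, mR=32/25; mL+mR=16/5 → advance +1; mR−mL=-16/25 → turn -1·90°
n=1: pose=(-4,1,E); sL=40/37, sR=40/17; mL=1420/629, mR=40/17; mL+mR=2900/629 → advance +1; mR−mL=60/629 → turn +1·90°
n=2: pose=(-3,1,N); sL=32/29, sR=160/153; mL=7216/4437, mR=160/153; mL+mR=3952/1479 → advance +1; mR−mL=-2576/4437 → turn -1·90°
n=3: pose=(-3,2,E); sL=80/89, sR=16/9; mL=1432/801, mR=16/9; mL+mR=952/267 → advance +1; mR−mL=-8/801 → turn -1·90°
n=4: pose=(-2,2,S); sL=160/97, sR=160/81; mL=20720/7857, mR=160/81; mL+mR=12080/2619 → advance +1; mR−mL=-5200/7857 → turn -1·90°
n=5: pose=(-2,1,W); sL=5/2, sR=10/9; mL=55/18, mR=10/9; mL+mR=25/6 → advance +1; mR−mL=-35/18 → turn -1·90°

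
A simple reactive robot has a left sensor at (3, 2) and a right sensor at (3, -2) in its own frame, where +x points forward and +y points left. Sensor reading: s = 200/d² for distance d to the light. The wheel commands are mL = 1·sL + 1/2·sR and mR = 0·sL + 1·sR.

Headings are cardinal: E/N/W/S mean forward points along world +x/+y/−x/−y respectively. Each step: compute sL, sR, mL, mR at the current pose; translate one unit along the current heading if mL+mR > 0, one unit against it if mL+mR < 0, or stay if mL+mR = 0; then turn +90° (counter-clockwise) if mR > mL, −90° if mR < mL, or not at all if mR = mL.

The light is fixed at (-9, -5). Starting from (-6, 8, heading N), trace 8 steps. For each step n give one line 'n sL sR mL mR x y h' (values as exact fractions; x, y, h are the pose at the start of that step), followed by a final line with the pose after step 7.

n=0: pose=(-6,8,N); sL=200/257, sR=200/281; mL=81900/72217, mR=200/281; mL+mR=133300/72217 → advance +1; mR−mL=-30500/72217 → turn -1·90°
n=1: pose=(-6,9,E); sL=50/73, sR=10/9; mL=815/657, mR=10/9; mL+mR=515/219 → advance +1; mR−mL=-85/657 → turn -1·90°
n=2: pose=(-5,9,S); sL=200/157, sR=8/5; mL=1628/785, mR=8/5; mL+mR=2884/785 → advance +1; mR−mL=-372/785 → turn -1·90°
n=3: pose=(-5,8,W); sL=100/61, sR=100/113; mL=14350/6893, mR=100/113; mL+mR=20450/6893 → advance +1; mR−mL=-8250/6893 → turn -1·90°
n=4: pose=(-6,8,N); sL=200/257, sR=200/281; mL=81900/72217, mR=200/281; mL+mR=133300/72217 → advance +1; mR−mL=-30500/72217 → turn -1·90°
n=5: pose=(-6,9,E); sL=50/73, sR=10/9; mL=815/657, mR=10/9; mL+mR=515/219 → advance +1; mR−mL=-85/657 → turn -1·90°
n=6: pose=(-5,9,S); sL=200/157, sR=8/5; mL=1628/785, mR=8/5; mL+mR=2884/785 → advance +1; mR−mL=-372/785 → turn -1·90°
n=7: pose=(-5,8,W); sL=100/61, sR=100/113; mL=14350/6893, mR=100/113; mL+mR=20450/6893 → advance +1; mR−mL=-8250/6893 → turn -1·90°

0 200/257 200/281 81900/72217 200/281 -6 8 N
1 50/73 10/9 815/657 10/9 -6 9 E
2 200/157 8/5 1628/785 8/5 -5 9 S
3 100/61 100/113 14350/6893 100/113 -5 8 W
4 200/257 200/281 81900/72217 200/281 -6 8 N
5 50/73 10/9 815/657 10/9 -6 9 E
6 200/157 8/5 1628/785 8/5 -5 9 S
7 100/61 100/113 14350/6893 100/113 -5 8 W
final -6 8 N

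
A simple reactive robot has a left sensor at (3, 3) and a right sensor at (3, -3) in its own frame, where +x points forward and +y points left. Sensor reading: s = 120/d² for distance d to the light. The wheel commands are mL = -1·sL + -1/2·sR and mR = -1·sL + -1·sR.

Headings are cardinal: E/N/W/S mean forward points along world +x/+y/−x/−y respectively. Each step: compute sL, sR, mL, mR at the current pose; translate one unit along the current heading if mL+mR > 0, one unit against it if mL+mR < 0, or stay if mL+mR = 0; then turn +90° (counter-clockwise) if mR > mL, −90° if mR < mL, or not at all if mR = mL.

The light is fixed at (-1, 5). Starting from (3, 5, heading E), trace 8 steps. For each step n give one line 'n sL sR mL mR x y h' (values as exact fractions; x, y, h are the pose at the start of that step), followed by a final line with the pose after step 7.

n=0: pose=(3,5,E); sL=60/29, sR=60/29; mL=-90/29, mR=-120/29; mL+mR=-210/29 → advance -1; mR−mL=-30/29 → turn -1·90°
n=1: pose=(2,5,S); sL=8/3, sR=40/3; mL=-28/3, mR=-16; mL+mR=-76/3 → advance -1; mR−mL=-20/3 → turn -1·90°
n=2: pose=(2,6,W); sL=30, sR=15/2; mL=-135/4, mR=-75/2; mL+mR=-285/4 → advance -1; mR−mL=-15/4 → turn -1·90°
n=3: pose=(3,6,N); sL=120/17, sR=24/13; mL=-1764/221, mR=-1968/221; mL+mR=-3732/221 → advance -1; mR−mL=-12/13 → turn -1·90°
n=4: pose=(3,5,E); sL=60/29, sR=60/29; mL=-90/29, mR=-120/29; mL+mR=-210/29 → advance -1; mR−mL=-30/29 → turn -1·90°
n=5: pose=(2,5,S); sL=8/3, sR=40/3; mL=-28/3, mR=-16; mL+mR=-76/3 → advance -1; mR−mL=-20/3 → turn -1·90°
n=6: pose=(2,6,W); sL=30, sR=15/2; mL=-135/4, mR=-75/2; mL+mR=-285/4 → advance -1; mR−mL=-15/4 → turn -1·90°
n=7: pose=(3,6,N); sL=120/17, sR=24/13; mL=-1764/221, mR=-1968/221; mL+mR=-3732/221 → advance -1; mR−mL=-12/13 → turn -1·90°

0 60/29 60/29 -90/29 -120/29 3 5 E
1 8/3 40/3 -28/3 -16 2 5 S
2 30 15/2 -135/4 -75/2 2 6 W
3 120/17 24/13 -1764/221 -1968/221 3 6 N
4 60/29 60/29 -90/29 -120/29 3 5 E
5 8/3 40/3 -28/3 -16 2 5 S
6 30 15/2 -135/4 -75/2 2 6 W
7 120/17 24/13 -1764/221 -1968/221 3 6 N
final 3 5 E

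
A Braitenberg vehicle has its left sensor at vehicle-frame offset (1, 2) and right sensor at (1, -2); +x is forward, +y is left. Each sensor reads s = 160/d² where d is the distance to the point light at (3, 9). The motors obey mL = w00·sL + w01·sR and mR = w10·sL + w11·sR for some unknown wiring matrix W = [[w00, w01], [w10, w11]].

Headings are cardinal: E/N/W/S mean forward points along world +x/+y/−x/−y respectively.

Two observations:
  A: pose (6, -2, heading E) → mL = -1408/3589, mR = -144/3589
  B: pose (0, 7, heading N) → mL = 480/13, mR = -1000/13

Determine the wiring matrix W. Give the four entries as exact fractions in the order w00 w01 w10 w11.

obs A: pose=(6,-2,E) → sL=160/97, sR=32/37, mL=-1408/3589, mR=-144/3589
obs B: pose=(0,7,N) → sL=80/13, sR=80, mL=480/13, mR=-1000/13
sensor matrix S = [[160/97, 32/37], [80/13, 80]]; det S = 5908480/46657
solve [mL_A; mL_B] = S·[w00; w01] and [mR_A; mR_B] = S·[w10; w11]:
  w00 = -1/2, w01 = 1/2, w10 = 1/2, w11 = -1

-1/2 1/2 1/2 -1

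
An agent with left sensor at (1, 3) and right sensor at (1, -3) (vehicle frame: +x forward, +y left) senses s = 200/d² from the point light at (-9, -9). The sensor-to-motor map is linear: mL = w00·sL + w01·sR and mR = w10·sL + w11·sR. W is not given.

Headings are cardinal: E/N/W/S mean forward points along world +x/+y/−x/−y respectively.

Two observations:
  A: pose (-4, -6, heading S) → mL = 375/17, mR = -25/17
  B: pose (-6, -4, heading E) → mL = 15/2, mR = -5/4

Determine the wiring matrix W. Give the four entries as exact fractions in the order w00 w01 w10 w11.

obs A: pose=(-4,-6,S) → sL=50/17, sR=25, mL=375/17, mR=-25/17
obs B: pose=(-6,-4,E) → sL=5/2, sR=10, mL=15/2, mR=-5/4
sensor matrix S = [[50/17, 25], [5/2, 10]]; det S = -1125/34
solve [mL_A; mL_B] = S·[w00; w01] and [mR_A; mR_B] = S·[w10; w11]:
  w00 = -1, w01 = 1, w10 = -1/2, w11 = 0

-1 1 -1/2 0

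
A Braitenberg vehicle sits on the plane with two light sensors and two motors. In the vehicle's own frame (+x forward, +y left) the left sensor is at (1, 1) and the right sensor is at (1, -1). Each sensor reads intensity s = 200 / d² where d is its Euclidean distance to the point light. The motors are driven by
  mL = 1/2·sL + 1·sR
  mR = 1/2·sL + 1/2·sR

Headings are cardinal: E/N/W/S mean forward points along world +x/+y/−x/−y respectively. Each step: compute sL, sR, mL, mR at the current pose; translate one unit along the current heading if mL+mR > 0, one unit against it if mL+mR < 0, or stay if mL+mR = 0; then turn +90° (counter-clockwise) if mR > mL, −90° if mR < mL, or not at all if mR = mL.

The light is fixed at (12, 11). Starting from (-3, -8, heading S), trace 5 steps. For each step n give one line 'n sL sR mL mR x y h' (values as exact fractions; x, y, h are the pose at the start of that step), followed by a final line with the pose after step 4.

0 50/149 25/82 5775/12218 7825/24436 -3 -8 S
1 200/697 200/617 201100/430049 131400/430049 -3 -9 W
2 4/13 100/293 1886/3809 1236/3809 -4 -9 N
3 200/549 8/25 6892/13725 4696/13725 -4 -8 E
4 50/149 25/82 5775/12218 7825/24436 -3 -8 S
final -3 -9 W

n=0: pose=(-3,-8,S); sL=50/149, sR=25/82; mL=5775/12218, mR=7825/24436; mL+mR=19375/24436 → advance +1; mR−mL=-25/164 → turn -1·90°
n=1: pose=(-3,-9,W); sL=200/697, sR=200/617; mL=201100/430049, mR=131400/430049; mL+mR=332500/430049 → advance +1; mR−mL=-100/617 → turn -1·90°
n=2: pose=(-4,-9,N); sL=4/13, sR=100/293; mL=1886/3809, mR=1236/3809; mL+mR=3122/3809 → advance +1; mR−mL=-50/293 → turn -1·90°
n=3: pose=(-4,-8,E); sL=200/549, sR=8/25; mL=6892/13725, mR=4696/13725; mL+mR=11588/13725 → advance +1; mR−mL=-4/25 → turn -1·90°
n=4: pose=(-3,-8,S); sL=50/149, sR=25/82; mL=5775/12218, mR=7825/24436; mL+mR=19375/24436 → advance +1; mR−mL=-25/164 → turn -1·90°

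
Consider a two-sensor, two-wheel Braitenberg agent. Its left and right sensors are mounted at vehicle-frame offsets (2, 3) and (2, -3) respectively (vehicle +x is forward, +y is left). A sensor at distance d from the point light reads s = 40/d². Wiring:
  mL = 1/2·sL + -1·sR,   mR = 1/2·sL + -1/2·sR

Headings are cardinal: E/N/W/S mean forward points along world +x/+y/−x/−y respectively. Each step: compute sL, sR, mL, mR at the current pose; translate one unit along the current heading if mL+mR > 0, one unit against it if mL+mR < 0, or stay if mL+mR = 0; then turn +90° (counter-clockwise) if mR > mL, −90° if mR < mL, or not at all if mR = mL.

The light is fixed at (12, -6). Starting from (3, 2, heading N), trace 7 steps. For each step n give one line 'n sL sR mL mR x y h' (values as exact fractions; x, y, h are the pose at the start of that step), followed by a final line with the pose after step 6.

0 10/61 5/17 -220/1037 -135/2074 3 2 N
1 40/137 40/221 -1060/30277 1680/30277 3 1 W
2 20/37 20/97 230/3589 600/3589 2 1 S
3 8/29 40/73 -868/2117 -288/2117 2 0 E
4 2/13 5/16 -49/208 -33/416 1 0 N
5 40/173 40/233 -2260/40309 1200/40309 1 -1 W
6 20/29 20/89 310/2581 600/2581 2 -1 S
final 2 -2 E

n=0: pose=(3,2,N); sL=10/61, sR=5/17; mL=-220/1037, mR=-135/2074; mL+mR=-575/2074 → advance -1; mR−mL=5/34 → turn +1·90°
n=1: pose=(3,1,W); sL=40/137, sR=40/221; mL=-1060/30277, mR=1680/30277; mL+mR=620/30277 → advance +1; mR−mL=20/221 → turn +1·90°
n=2: pose=(2,1,S); sL=20/37, sR=20/97; mL=230/3589, mR=600/3589; mL+mR=830/3589 → advance +1; mR−mL=10/97 → turn +1·90°
n=3: pose=(2,0,E); sL=8/29, sR=40/73; mL=-868/2117, mR=-288/2117; mL+mR=-1156/2117 → advance -1; mR−mL=20/73 → turn +1·90°
n=4: pose=(1,0,N); sL=2/13, sR=5/16; mL=-49/208, mR=-33/416; mL+mR=-131/416 → advance -1; mR−mL=5/32 → turn +1·90°
n=5: pose=(1,-1,W); sL=40/173, sR=40/233; mL=-2260/40309, mR=1200/40309; mL+mR=-1060/40309 → advance -1; mR−mL=20/233 → turn +1·90°
n=6: pose=(2,-1,S); sL=20/29, sR=20/89; mL=310/2581, mR=600/2581; mL+mR=910/2581 → advance +1; mR−mL=10/89 → turn +1·90°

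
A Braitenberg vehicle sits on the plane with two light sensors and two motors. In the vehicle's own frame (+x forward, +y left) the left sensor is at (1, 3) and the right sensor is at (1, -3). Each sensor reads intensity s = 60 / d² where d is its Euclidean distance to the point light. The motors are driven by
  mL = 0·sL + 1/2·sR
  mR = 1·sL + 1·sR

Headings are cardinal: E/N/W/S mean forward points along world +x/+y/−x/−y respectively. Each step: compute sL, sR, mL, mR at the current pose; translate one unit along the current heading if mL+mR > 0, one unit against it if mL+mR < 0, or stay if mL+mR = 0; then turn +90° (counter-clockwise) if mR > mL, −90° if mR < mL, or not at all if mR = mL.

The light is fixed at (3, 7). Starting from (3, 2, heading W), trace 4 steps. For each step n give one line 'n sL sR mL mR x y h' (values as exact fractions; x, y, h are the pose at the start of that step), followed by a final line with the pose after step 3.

n=0: pose=(3,2,W); sL=12/13, sR=12; mL=6, mR=168/13; mL+mR=246/13 → advance +1; mR−mL=90/13 → turn +1·90°
n=1: pose=(2,2,S); sL=3/2, sR=15/13; mL=15/26, mR=69/26; mL+mR=42/13 → advance +1; mR−mL=27/13 → turn +1·90°
n=2: pose=(2,1,E); sL=20/3, sR=20/27; mL=10/27, mR=200/27; mL+mR=70/9 → advance +1; mR−mL=190/27 → turn +1·90°
n=3: pose=(3,1,N); sL=30/17, sR=30/17; mL=15/17, mR=60/17; mL+mR=75/17 → advance +1; mR−mL=45/17 → turn +1·90°

0 12/13 12 6 168/13 3 2 W
1 3/2 15/13 15/26 69/26 2 2 S
2 20/3 20/27 10/27 200/27 2 1 E
3 30/17 30/17 15/17 60/17 3 1 N
final 3 2 W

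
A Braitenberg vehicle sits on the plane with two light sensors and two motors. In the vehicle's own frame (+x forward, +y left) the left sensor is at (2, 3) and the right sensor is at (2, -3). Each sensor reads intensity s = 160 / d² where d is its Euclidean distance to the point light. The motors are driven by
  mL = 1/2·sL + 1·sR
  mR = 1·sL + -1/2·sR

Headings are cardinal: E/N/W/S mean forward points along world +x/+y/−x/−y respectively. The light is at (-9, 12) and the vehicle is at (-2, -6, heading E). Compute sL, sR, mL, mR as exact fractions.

80/153 80/261 280/493 1640/4437

left sensor world pos  = (0, -3); dL² = 306
right sensor world pos = (0, -9); dR² = 522
sL = 160/306 = 80/153
sR = 160/522 = 80/261
mL = 1/2·sL + 1·sR = 280/493
mR = 1·sL + -1/2·sR = 1640/4437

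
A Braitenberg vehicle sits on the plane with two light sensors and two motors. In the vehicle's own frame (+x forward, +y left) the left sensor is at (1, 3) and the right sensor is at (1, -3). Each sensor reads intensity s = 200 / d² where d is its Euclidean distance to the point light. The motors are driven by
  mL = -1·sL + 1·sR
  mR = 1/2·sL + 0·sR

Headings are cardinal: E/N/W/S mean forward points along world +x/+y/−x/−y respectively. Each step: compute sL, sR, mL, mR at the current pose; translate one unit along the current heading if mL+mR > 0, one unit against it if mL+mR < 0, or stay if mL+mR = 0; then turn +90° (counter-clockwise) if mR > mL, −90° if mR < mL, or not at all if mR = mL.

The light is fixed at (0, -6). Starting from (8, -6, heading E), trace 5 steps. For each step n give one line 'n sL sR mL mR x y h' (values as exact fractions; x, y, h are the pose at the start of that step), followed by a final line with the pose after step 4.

0 20/9 20/9 0 10/9 8 -6 E
1 200/37 40/29 -4320/1073 100/37 9 -6 N
2 5/2 50/17 15/34 5/4 9 -7 W
3 8/5 200/29 768/145 4/5 8 -7 S
4 100/37 4 48/37 50/37 8 -8 W
final 7 -8 S

n=0: pose=(8,-6,E); sL=20/9, sR=20/9; mL=0, mR=10/9; mL+mR=10/9 → advance +1; mR−mL=10/9 → turn +1·90°
n=1: pose=(9,-6,N); sL=200/37, sR=40/29; mL=-4320/1073, mR=100/37; mL+mR=-1420/1073 → advance -1; mR−mL=7220/1073 → turn +1·90°
n=2: pose=(9,-7,W); sL=5/2, sR=50/17; mL=15/34, mR=5/4; mL+mR=115/68 → advance +1; mR−mL=55/68 → turn +1·90°
n=3: pose=(8,-7,S); sL=8/5, sR=200/29; mL=768/145, mR=4/5; mL+mR=884/145 → advance +1; mR−mL=-652/145 → turn -1·90°
n=4: pose=(8,-8,W); sL=100/37, sR=4; mL=48/37, mR=50/37; mL+mR=98/37 → advance +1; mR−mL=2/37 → turn +1·90°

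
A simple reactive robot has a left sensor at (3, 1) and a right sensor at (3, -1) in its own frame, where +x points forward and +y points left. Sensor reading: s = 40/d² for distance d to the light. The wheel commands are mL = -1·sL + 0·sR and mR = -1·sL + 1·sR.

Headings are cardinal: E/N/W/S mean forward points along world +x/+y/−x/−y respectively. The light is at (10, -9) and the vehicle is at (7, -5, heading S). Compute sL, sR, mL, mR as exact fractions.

left sensor world pos  = (8, -8); dL² = 5
right sensor world pos = (6, -8); dR² = 17
sL = 40/5 = 8
sR = 40/17 = 40/17
mL = -1·sL + 0·sR = -8
mR = -1·sL + 1·sR = -96/17

8 40/17 -8 -96/17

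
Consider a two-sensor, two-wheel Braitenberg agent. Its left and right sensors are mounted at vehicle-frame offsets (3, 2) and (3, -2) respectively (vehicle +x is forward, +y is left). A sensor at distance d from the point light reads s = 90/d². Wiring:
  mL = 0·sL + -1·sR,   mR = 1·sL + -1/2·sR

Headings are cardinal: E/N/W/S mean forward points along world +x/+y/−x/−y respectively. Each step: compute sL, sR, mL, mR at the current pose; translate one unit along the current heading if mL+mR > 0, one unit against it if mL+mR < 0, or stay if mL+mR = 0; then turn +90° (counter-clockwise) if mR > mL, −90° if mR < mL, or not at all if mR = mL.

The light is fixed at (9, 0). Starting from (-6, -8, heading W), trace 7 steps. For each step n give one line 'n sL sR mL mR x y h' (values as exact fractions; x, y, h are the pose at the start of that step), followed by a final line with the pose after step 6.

n=0: pose=(-6,-8,W); sL=45/212, sR=1/4; mL=-1/4, mR=37/424; mL+mR=-69/424 → advance -1; mR−mL=143/424 → turn +1·90°
n=1: pose=(-5,-8,S); sL=18/53, sR=90/377; mL=-90/377, mR=4401/19981; mL+mR=-369/19981 → advance -1; mR−mL=9171/19981 → turn +1·90°
n=2: pose=(-5,-7,E); sL=45/73, sR=45/101; mL=-45/101, mR=5805/14746; mL+mR=-765/14746 → advance -1; mR−mL=12375/14746 → turn +1·90°
n=3: pose=(-6,-7,N); sL=18/61, sR=18/37; mL=-18/37, mR=117/2257; mL+mR=-981/2257 → advance -1; mR−mL=1215/2257 → turn +1·90°
n=4: pose=(-6,-8,W); sL=45/212, sR=1/4; mL=-1/4, mR=37/424; mL+mR=-69/424 → advance -1; mR−mL=143/424 → turn +1·90°
n=5: pose=(-5,-8,S); sL=18/53, sR=90/377; mL=-90/377, mR=4401/19981; mL+mR=-369/19981 → advance -1; mR−mL=9171/19981 → turn +1·90°
n=6: pose=(-5,-7,E); sL=45/73, sR=45/101; mL=-45/101, mR=5805/14746; mL+mR=-765/14746 → advance -1; mR−mL=12375/14746 → turn +1·90°

0 45/212 1/4 -1/4 37/424 -6 -8 W
1 18/53 90/377 -90/377 4401/19981 -5 -8 S
2 45/73 45/101 -45/101 5805/14746 -5 -7 E
3 18/61 18/37 -18/37 117/2257 -6 -7 N
4 45/212 1/4 -1/4 37/424 -6 -8 W
5 18/53 90/377 -90/377 4401/19981 -5 -8 S
6 45/73 45/101 -45/101 5805/14746 -5 -7 E
final -6 -7 N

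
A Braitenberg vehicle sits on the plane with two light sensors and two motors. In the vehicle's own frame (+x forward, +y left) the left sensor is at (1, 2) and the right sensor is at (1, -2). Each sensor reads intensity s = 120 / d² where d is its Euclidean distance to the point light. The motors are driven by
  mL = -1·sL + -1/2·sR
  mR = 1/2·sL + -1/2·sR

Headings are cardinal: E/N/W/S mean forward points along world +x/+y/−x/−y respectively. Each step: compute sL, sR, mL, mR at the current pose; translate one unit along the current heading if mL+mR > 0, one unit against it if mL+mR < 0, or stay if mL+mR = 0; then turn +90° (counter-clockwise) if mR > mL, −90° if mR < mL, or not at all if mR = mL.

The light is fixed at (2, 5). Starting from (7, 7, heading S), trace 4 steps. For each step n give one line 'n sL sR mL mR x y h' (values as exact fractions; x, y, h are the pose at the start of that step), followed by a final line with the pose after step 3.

n=0: pose=(7,7,S); sL=12/5, sR=12; mL=-42/5, mR=-24/5; mL+mR=-66/5 → advance -1; mR−mL=18/5 → turn +1·90°
n=1: pose=(7,8,E); sL=120/61, sR=120/37; mL=-8100/2257, mR=-1440/2257; mL+mR=-9540/2257 → advance -1; mR−mL=180/61 → turn +1·90°
n=2: pose=(6,8,N); sL=6, sR=30/13; mL=-93/13, mR=24/13; mL+mR=-69/13 → advance -1; mR−mL=9 → turn +1·90°
n=3: pose=(6,7,W); sL=40/3, sR=24/5; mL=-236/15, mR=64/15; mL+mR=-172/15 → advance -1; mR−mL=20 → turn +1·90°

0 12/5 12 -42/5 -24/5 7 7 S
1 120/61 120/37 -8100/2257 -1440/2257 7 8 E
2 6 30/13 -93/13 24/13 6 8 N
3 40/3 24/5 -236/15 64/15 6 7 W
final 7 7 S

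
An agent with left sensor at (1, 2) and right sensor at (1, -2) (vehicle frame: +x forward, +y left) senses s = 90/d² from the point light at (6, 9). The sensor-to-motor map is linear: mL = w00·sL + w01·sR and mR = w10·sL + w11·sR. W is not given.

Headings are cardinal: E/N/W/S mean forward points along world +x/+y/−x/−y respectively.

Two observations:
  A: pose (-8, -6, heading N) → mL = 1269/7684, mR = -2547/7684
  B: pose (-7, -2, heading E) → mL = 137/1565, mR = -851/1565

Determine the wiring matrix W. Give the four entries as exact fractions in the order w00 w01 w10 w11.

-1/2 1 -1 -1/2

obs A: pose=(-8,-6,N) → sL=45/226, sR=9/34, mL=1269/7684, mR=-2547/7684
obs B: pose=(-7,-2,E) → sL=2/5, sR=90/313, mL=137/1565, mR=-851/1565
sensor matrix S = [[45/226, 9/34], [2/5, 90/313]]; det S = -146196/3006365
solve [mL_A; mL_B] = S·[w00; w01] and [mR_A; mR_B] = S·[w10; w11]:
  w00 = -1/2, w01 = 1, w10 = -1, w11 = -1/2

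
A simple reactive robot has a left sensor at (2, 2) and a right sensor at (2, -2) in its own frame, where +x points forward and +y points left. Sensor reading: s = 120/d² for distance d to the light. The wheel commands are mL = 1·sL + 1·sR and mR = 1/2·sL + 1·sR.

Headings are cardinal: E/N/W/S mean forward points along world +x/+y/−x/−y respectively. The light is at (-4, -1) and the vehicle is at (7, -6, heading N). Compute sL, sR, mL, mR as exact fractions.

left sensor world pos  = (5, -4); dL² = 90
right sensor world pos = (9, -4); dR² = 178
sL = 120/90 = 4/3
sR = 120/178 = 60/89
mL = 1·sL + 1·sR = 536/267
mR = 1/2·sL + 1·sR = 358/267

4/3 60/89 536/267 358/267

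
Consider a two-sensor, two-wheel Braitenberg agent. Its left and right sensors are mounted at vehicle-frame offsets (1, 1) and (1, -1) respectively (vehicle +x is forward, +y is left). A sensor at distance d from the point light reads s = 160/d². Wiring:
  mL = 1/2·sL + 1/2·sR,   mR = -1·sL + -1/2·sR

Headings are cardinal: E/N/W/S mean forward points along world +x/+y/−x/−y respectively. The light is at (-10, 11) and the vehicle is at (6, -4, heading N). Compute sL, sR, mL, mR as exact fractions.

160/421 32/97 14496/40837 -22256/40837

left sensor world pos  = (5, -3); dL² = 421
right sensor world pos = (7, -3); dR² = 485
sL = 160/421 = 160/421
sR = 160/485 = 32/97
mL = 1/2·sL + 1/2·sR = 14496/40837
mR = -1·sL + -1/2·sR = -22256/40837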